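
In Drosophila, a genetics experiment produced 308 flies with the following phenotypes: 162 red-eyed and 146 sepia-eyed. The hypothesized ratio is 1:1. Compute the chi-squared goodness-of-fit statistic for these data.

0.831

Expected counts for N = 308 under a 1:1 ratio (total parts = 2):
  red-eyed: 308 × 1/2 = 154
  sepia-eyed: 308 × 1/2 = 154
χ² = Σ (O − E)² / E
  red-eyed: (162 − 154)² / 154 = 0.4156
  sepia-eyed: (146 − 154)² / 154 = 0.4156
χ² = 0.4156 + 0.4156 = 0.8312 ≈ 0.831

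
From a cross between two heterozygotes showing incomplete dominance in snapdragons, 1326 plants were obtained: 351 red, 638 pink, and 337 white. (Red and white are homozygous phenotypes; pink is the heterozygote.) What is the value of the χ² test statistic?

2.181

With incomplete dominance, a heterozygote × heterozygote cross gives a 1:2:1 phenotypic ratio.
The 1:2:1 ratio has 4 parts, so with N = 1326 the expected counts are:
  red: 1326 × 1/4 = 331.5
  pink: 1326 × 2/4 = 663
  white: 1326 × 1/4 = 331.5
χ² = Σ (O − E)² / E
  red: (351 − 331.5)² / 331.5 = 1.1471
  pink: (638 − 663)² / 663 = 0.9427
  white: (337 − 331.5)² / 331.5 = 0.0913
χ² = 1.1471 + 0.9427 + 0.0913 = 2.1811 ≈ 2.181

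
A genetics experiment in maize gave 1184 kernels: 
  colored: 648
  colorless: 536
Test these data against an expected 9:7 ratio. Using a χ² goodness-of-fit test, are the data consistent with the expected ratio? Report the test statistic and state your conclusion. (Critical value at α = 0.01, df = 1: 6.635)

The 9:7 ratio has 16 parts, so with N = 1184 the expected counts are:
  colored: 1184 × 9/16 = 666
  colorless: 1184 × 7/16 = 518
χ² = Σ (O − E)² / E
  colored: (648 − 666)² / 666 = 0.4865
  colorless: (536 − 518)² / 518 = 0.6255
χ² = 0.4865 + 0.6255 = 1.112
Degrees of freedom = 2 − 1 = 1; critical value at α = 0.01 is 6.635.
Since 1.112 < 6.635, we fail to reject the null hypothesis — the data are consistent with the 9:7 ratio.

1.112; consistent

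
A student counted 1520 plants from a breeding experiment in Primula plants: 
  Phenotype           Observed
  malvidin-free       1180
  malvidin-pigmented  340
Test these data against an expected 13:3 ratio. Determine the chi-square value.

Under the 13:3 hypothesis (Σ ratio = 16, N = 1520):
  malvidin-free: 1520 × 13/16 = 1235
  malvidin-pigmented: 1520 × 3/16 = 285
χ² = Σ (O − E)² / E
  malvidin-free: (1180 − 1235)² / 1235 = 2.4494
  malvidin-pigmented: (340 − 285)² / 285 = 10.6140
χ² = 2.4494 + 10.6140 = 13.0634 ≈ 13.063

13.063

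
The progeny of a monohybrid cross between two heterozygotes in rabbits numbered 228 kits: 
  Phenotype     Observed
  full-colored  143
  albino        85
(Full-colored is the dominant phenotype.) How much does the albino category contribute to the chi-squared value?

For a monohybrid cross between heterozygotes with complete dominance, the expected phenotypic ratio is 3:1.
Under the 3:1 hypothesis (Σ ratio = 4, N = 228):
  full-colored: 228 × 3/4 = 171
  albino: 228 × 1/4 = 57
Contribution of albino: (85 − 57)² / 57 = 13.7544

13.754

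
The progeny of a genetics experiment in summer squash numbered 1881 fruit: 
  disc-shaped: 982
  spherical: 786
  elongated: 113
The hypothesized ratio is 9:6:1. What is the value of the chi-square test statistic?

14.861

Total ratio parts = 16. Expected numbers out of 1881:
  disc-shaped: 1881 × 9/16 = 1058.0625
  spherical: 1881 × 6/16 = 705.375
  elongated: 1881 × 1/16 = 117.5625
χ² = Σ (O − E)² / E
  disc-shaped: (982 − 1058.0625)² / 1058.0625 = 5.4680
  spherical: (786 − 705.375)² / 705.375 = 9.2155
  elongated: (113 − 117.5625)² / 117.5625 = 0.1771
χ² = 5.4680 + 9.2155 + 0.1771 = 14.8606 ≈ 14.861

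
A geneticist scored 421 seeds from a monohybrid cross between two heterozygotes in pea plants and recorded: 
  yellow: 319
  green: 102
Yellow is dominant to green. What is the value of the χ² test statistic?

For a monohybrid cross between heterozygotes with complete dominance, the expected phenotypic ratio is 3:1.
The 3:1 ratio has 4 parts, so with N = 421 the expected counts are:
  yellow: 421 × 3/4 = 315.75
  green: 421 × 1/4 = 105.25
χ² = Σ (O − E)² / E
  yellow: (319 − 315.75)² / 315.75 = 0.0335
  green: (102 − 105.25)² / 105.25 = 0.1004
χ² = 0.0335 + 0.1004 = 0.1339 ≈ 0.134

0.134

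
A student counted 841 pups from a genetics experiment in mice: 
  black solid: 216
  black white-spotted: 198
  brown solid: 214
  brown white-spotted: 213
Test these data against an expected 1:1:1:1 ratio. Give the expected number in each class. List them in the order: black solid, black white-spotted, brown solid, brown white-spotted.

210.25, 210.25, 210.25, 210.25

The 1:1:1:1 ratio has 4 parts, so with N = 841 the expected counts are:
  black solid: 841 × 1/4 = 210.25
  black white-spotted: 841 × 1/4 = 210.25
  brown solid: 841 × 1/4 = 210.25
  brown white-spotted: 841 × 1/4 = 210.25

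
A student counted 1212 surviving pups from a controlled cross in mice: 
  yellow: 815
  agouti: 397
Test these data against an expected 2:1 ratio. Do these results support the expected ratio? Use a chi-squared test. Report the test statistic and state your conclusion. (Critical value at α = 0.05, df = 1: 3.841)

Expected counts for N = 1212 under a 2:1 ratio (total parts = 3):
  yellow: 1212 × 2/3 = 808
  agouti: 1212 × 1/3 = 404
χ² = Σ (O − E)² / E
  yellow: (815 − 808)² / 808 = 0.0606
  agouti: (397 − 404)² / 404 = 0.1213
χ² = 0.0606 + 0.1213 = 0.1819 ≈ 0.182
Degrees of freedom = 2 − 1 = 1; critical value at α = 0.05 is 3.841.
Since 0.182 < 3.841, we fail to reject the null hypothesis — the data are consistent with the 2:1 ratio.

0.182; consistent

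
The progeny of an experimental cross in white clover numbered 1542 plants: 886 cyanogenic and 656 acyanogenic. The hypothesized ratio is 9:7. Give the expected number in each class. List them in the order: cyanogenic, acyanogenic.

867.375, 674.625

Expected counts for N = 1542 under a 9:7 ratio (total parts = 16):
  cyanogenic: 1542 × 9/16 = 867.375
  acyanogenic: 1542 × 7/16 = 674.625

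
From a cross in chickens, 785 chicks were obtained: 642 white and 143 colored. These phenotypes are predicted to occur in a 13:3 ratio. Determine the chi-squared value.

The 13:3 ratio has 16 parts, so with N = 785 the expected counts are:
  white: 785 × 13/16 = 637.8125
  colored: 785 × 3/16 = 147.1875
χ² = Σ (O − E)² / E
  white: (642 − 637.8125)² / 637.8125 = 0.0275
  colored: (143 − 147.1875)² / 147.1875 = 0.1191
χ² = 0.0275 + 0.1191 = 0.1466 ≈ 0.147

0.147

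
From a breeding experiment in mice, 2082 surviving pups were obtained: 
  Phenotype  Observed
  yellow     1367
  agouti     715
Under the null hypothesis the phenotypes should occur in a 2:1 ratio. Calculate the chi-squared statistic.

Expected counts for N = 2082 under a 2:1 ratio (total parts = 3):
  yellow: 2082 × 2/3 = 1388
  agouti: 2082 × 1/3 = 694
χ² = Σ (O − E)² / E
  yellow: (1367 − 1388)² / 1388 = 0.3177
  agouti: (715 − 694)² / 694 = 0.6354
χ² = 0.3177 + 0.6354 = 0.9531 ≈ 0.953

0.953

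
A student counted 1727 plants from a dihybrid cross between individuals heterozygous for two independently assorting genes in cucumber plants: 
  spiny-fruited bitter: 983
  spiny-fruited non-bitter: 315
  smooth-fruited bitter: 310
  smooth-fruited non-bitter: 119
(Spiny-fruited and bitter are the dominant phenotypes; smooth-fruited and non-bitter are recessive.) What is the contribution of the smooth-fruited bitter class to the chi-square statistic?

0.589

A dihybrid F₂ with independent assortment and complete dominance at both loci gives a 9:3:3:1 phenotypic ratio.
The 9:3:3:1 ratio has 16 parts, so with N = 1727 the expected counts are:
  spiny-fruited bitter: 1727 × 9/16 = 971.4375
  spiny-fruited non-bitter: 1727 × 3/16 = 323.8125
  smooth-fruited bitter: 1727 × 3/16 = 323.8125
  smooth-fruited non-bitter: 1727 × 1/16 = 107.9375
Contribution of smooth-fruited bitter: (310 − 323.8125)² / 323.8125 = 0.5892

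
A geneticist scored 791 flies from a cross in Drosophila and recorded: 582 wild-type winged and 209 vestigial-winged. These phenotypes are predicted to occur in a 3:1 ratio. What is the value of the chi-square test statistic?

0.853

Expected counts for N = 791 under a 3:1 ratio (total parts = 4):
  wild-type winged: 791 × 3/4 = 593.25
  vestigial-winged: 791 × 1/4 = 197.75
χ² = Σ (O − E)² / E
  wild-type winged: (582 − 593.25)² / 593.25 = 0.2133
  vestigial-winged: (209 − 197.75)² / 197.75 = 0.6400
χ² = 0.2133 + 0.6400 = 0.8533 ≈ 0.853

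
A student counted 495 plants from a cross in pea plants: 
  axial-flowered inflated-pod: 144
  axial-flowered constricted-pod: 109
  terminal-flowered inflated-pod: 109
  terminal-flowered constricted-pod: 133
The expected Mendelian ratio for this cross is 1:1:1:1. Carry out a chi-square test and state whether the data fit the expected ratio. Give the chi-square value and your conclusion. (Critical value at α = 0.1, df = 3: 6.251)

7.521; not consistent

Total ratio parts = 4. Expected numbers out of 495:
  axial-flowered inflated-pod: 495 × 1/4 = 123.75
  axial-flowered constricted-pod: 495 × 1/4 = 123.75
  terminal-flowered inflated-pod: 495 × 1/4 = 123.75
  terminal-flowered constricted-pod: 495 × 1/4 = 123.75
χ² = Σ (O − E)² / E
  axial-flowered inflated-pod: (144 − 123.75)² / 123.75 = 3.3136
  axial-flowered constricted-pod: (109 − 123.75)² / 123.75 = 1.7581
  terminal-flowered inflated-pod: (109 − 123.75)² / 123.75 = 1.7581
  terminal-flowered constricted-pod: (133 − 123.75)² / 123.75 = 0.6914
χ² = 3.3136 + 1.7581 + 1.7581 + 0.6914 = 7.5212 ≈ 7.521
Degrees of freedom = 4 − 1 = 3; critical value at α = 0.1 is 6.251.
Since 7.521 > 6.251, we reject the null hypothesis — the data do not fit the 1:1:1:1 ratio.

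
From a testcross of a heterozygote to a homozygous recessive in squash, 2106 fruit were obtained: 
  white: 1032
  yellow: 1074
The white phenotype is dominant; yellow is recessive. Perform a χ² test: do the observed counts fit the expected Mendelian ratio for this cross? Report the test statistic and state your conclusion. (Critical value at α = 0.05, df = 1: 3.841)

A testcross of a heterozygote (Aa × aa) gives a 1:1 phenotypic ratio.
Total ratio parts = 2. Expected numbers out of 2106:
  white: 2106 × 1/2 = 1053
  yellow: 2106 × 1/2 = 1053
χ² = Σ (O − E)² / E
  white: (1032 − 1053)² / 1053 = 0.4188
  yellow: (1074 − 1053)² / 1053 = 0.4188
χ² = 0.4188 + 0.4188 = 0.8376 ≈ 0.838
Degrees of freedom = 2 − 1 = 1; critical value at α = 0.05 is 3.841.
Since 0.838 < 3.841, we fail to reject the null hypothesis — the data are consistent with the 1:1 ratio.

0.838; consistent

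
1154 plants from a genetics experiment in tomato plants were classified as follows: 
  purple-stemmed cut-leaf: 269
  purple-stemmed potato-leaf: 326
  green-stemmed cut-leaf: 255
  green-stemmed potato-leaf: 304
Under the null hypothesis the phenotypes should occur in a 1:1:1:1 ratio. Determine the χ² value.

10.915

Expected counts for N = 1154 under a 1:1:1:1 ratio (total parts = 4):
  purple-stemmed cut-leaf: 1154 × 1/4 = 288.5
  purple-stemmed potato-leaf: 1154 × 1/4 = 288.5
  green-stemmed cut-leaf: 1154 × 1/4 = 288.5
  green-stemmed potato-leaf: 1154 × 1/4 = 288.5
χ² = Σ (O − E)² / E
  purple-stemmed cut-leaf: (269 − 288.5)² / 288.5 = 1.3180
  purple-stemmed potato-leaf: (326 − 288.5)² / 288.5 = 4.8744
  green-stemmed cut-leaf: (255 − 288.5)² / 288.5 = 3.8899
  green-stemmed potato-leaf: (304 − 288.5)² / 288.5 = 0.8328
χ² = 1.3180 + 4.8744 + 3.8899 + 0.8328 = 10.9151 ≈ 10.915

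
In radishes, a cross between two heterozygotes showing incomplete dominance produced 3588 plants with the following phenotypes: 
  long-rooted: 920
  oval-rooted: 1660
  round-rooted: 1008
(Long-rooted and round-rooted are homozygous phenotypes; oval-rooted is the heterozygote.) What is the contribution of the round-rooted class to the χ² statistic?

13.736

With incomplete dominance, a heterozygote × heterozygote cross gives a 1:2:1 phenotypic ratio.
Under the 1:2:1 hypothesis (Σ ratio = 4, N = 3588):
  long-rooted: 3588 × 1/4 = 897
  oval-rooted: 3588 × 2/4 = 1794
  round-rooted: 3588 × 1/4 = 897
Contribution of round-rooted: (1008 − 897)² / 897 = 13.7358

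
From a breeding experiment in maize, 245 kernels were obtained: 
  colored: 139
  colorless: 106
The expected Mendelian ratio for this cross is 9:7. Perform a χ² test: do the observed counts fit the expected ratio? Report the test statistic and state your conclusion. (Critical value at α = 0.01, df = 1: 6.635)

0.023; consistent

Total ratio parts = 16. Expected numbers out of 245:
  colored: 245 × 9/16 = 137.8125
  colorless: 245 × 7/16 = 107.1875
χ² = Σ (O − E)² / E
  colored: (139 − 137.8125)² / 137.8125 = 0.0102
  colorless: (106 − 107.1875)² / 107.1875 = 0.0132
χ² = 0.0102 + 0.0132 = 0.0234 ≈ 0.023
Degrees of freedom = 2 − 1 = 1; critical value at α = 0.01 is 6.635.
Since 0.023 < 6.635, we fail to reject the null hypothesis — the data are consistent with the 9:7 ratio.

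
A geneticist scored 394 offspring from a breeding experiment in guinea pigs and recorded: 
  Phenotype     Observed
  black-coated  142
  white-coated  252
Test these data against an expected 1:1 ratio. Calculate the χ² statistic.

30.711

Total ratio parts = 2. Expected numbers out of 394:
  black-coated: 394 × 1/2 = 197
  white-coated: 394 × 1/2 = 197
χ² = Σ (O − E)² / E
  black-coated: (142 − 197)² / 197 = 15.3553
  white-coated: (252 − 197)² / 197 = 15.3553
χ² = 15.3553 + 15.3553 = 30.7106 ≈ 30.711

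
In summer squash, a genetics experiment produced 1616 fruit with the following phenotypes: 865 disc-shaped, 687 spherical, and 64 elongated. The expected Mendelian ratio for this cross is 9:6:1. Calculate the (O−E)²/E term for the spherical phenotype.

Expected counts for N = 1616 under a 9:6:1 ratio (total parts = 16):
  disc-shaped: 1616 × 9/16 = 909
  spherical: 1616 × 6/16 = 606
  elongated: 1616 × 1/16 = 101
Contribution of spherical: (687 − 606)² / 606 = 10.8267

10.827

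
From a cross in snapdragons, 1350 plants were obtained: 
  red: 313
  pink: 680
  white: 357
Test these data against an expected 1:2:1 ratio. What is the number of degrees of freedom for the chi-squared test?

A goodness-of-fit test with 3 phenotype classes has df = 3 − 1 = 2.

2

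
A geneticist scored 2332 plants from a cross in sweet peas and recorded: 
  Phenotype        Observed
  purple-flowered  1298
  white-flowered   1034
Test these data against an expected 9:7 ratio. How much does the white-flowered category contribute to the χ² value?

Total ratio parts = 16. Expected numbers out of 2332:
  purple-flowered: 2332 × 9/16 = 1311.75
  white-flowered: 2332 × 7/16 = 1020.25
Contribution of white-flowered: (1034 − 1020.25)² / 1020.25 = 0.1853

0.185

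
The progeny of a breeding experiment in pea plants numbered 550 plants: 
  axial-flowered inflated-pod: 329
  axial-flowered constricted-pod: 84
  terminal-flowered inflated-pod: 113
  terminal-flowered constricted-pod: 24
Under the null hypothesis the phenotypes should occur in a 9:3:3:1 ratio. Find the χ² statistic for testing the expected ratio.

8.869

Total ratio parts = 16. Expected numbers out of 550:
  axial-flowered inflated-pod: 550 × 9/16 = 309.375
  axial-flowered constricted-pod: 550 × 3/16 = 103.125
  terminal-flowered inflated-pod: 550 × 3/16 = 103.125
  terminal-flowered constricted-pod: 550 × 1/16 = 34.375
χ² = Σ (O − E)² / E
  axial-flowered inflated-pod: (329 − 309.375)² / 309.375 = 1.2449
  axial-flowered constricted-pod: (84 − 103.125)² / 103.125 = 3.5468
  terminal-flowered inflated-pod: (113 − 103.125)² / 103.125 = 0.9456
  terminal-flowered constricted-pod: (24 − 34.375)² / 34.375 = 3.1314
χ² = 1.2449 + 3.5468 + 0.9456 + 3.1314 = 8.8687 ≈ 8.869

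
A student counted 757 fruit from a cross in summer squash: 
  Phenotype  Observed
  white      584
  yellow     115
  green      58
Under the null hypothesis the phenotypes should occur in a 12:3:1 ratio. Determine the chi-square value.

Expected counts for N = 757 under a 12:3:1 ratio (total parts = 16):
  white: 757 × 12/16 = 567.75
  yellow: 757 × 3/16 = 141.9375
  green: 757 × 1/16 = 47.3125
χ² = Σ (O − E)² / E
  white: (584 − 567.75)² / 567.75 = 0.4651
  yellow: (115 − 141.9375)² / 141.9375 = 5.1123
  green: (58 − 47.3125)² / 47.3125 = 2.4142
χ² = 0.4651 + 5.1123 + 2.4142 = 7.9916 ≈ 7.992

7.992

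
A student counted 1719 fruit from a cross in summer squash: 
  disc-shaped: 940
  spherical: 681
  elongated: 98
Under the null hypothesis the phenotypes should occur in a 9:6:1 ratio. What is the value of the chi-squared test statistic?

Total ratio parts = 16. Expected numbers out of 1719:
  disc-shaped: 1719 × 9/16 = 966.9375
  spherical: 1719 × 6/16 = 644.625
  elongated: 1719 × 1/16 = 107.4375
χ² = Σ (O − E)² / E
  disc-shaped: (940 − 966.9375)² / 966.9375 = 0.7504
  spherical: (681 − 644.625)² / 644.625 = 2.0526
  elongated: (98 − 107.4375)² / 107.4375 = 0.8290
χ² = 0.7504 + 2.0526 + 0.8290 = 3.632

3.632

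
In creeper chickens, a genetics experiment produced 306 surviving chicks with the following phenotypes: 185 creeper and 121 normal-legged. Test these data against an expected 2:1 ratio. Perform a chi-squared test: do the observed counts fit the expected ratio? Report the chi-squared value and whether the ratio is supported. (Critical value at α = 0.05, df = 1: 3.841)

5.309; not consistent

Total ratio parts = 3. Expected numbers out of 306:
  creeper: 306 × 2/3 = 204
  normal-legged: 306 × 1/3 = 102
χ² = Σ (O − E)² / E
  creeper: (185 − 204)² / 204 = 1.7696
  normal-legged: (121 − 102)² / 102 = 3.5392
χ² = 1.7696 + 3.5392 = 5.3088 ≈ 5.309
Degrees of freedom = 2 − 1 = 1; critical value at α = 0.05 is 3.841.
Since 5.309 > 3.841, we reject the null hypothesis — the data do not fit the 2:1 ratio.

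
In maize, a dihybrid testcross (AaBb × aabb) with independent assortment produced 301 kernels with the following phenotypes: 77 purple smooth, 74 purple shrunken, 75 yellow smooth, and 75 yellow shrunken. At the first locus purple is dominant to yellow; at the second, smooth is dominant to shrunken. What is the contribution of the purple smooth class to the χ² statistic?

0.041

A dihybrid testcross with independent assortment gives a 1:1:1:1 ratio.
The 1:1:1:1 ratio has 4 parts, so with N = 301 the expected counts are:
  purple smooth: 301 × 1/4 = 75.25
  purple shrunken: 301 × 1/4 = 75.25
  yellow smooth: 301 × 1/4 = 75.25
  yellow shrunken: 301 × 1/4 = 75.25
Contribution of purple smooth: (77 − 75.25)² / 75.25 = 0.0407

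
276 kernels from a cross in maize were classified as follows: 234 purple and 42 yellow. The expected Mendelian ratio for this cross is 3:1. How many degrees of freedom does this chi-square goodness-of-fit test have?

A goodness-of-fit test with 2 phenotype classes has df = 2 − 1 = 1.

1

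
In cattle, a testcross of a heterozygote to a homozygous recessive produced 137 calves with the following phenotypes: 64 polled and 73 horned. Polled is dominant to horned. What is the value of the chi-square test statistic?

A testcross of a heterozygote (Aa × aa) gives a 1:1 phenotypic ratio.
The 1:1 ratio has 2 parts, so with N = 137 the expected counts are:
  polled: 137 × 1/2 = 68.5
  horned: 137 × 1/2 = 68.5
χ² = Σ (O − E)² / E
  polled: (64 − 68.5)² / 68.5 = 0.2956
  horned: (73 − 68.5)² / 68.5 = 0.2956
χ² = 0.2956 + 0.2956 = 0.5912 ≈ 0.591

0.591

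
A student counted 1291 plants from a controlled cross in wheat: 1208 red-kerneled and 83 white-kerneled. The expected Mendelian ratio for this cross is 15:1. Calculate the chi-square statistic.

Under the 15:1 hypothesis (Σ ratio = 16, N = 1291):
  red-kerneled: 1291 × 15/16 = 1210.3125
  white-kerneled: 1291 × 1/16 = 80.6875
χ² = Σ (O − E)² / E
  red-kerneled: (1208 − 1210.3125)² / 1210.3125 = 0.0044
  white-kerneled: (83 − 80.6875)² / 80.6875 = 0.0663
χ² = 0.0044 + 0.0663 = 0.0707 ≈ 0.071

0.071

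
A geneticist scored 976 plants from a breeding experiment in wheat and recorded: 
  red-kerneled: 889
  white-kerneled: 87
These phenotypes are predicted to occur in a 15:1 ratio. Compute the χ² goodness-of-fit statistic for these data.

11.821

Total ratio parts = 16. Expected numbers out of 976:
  red-kerneled: 976 × 15/16 = 915
  white-kerneled: 976 × 1/16 = 61
χ² = Σ (O − E)² / E
  red-kerneled: (889 − 915)² / 915 = 0.7388
  white-kerneled: (87 − 61)² / 61 = 11.0820
χ² = 0.7388 + 11.0820 = 11.8208 ≈ 11.821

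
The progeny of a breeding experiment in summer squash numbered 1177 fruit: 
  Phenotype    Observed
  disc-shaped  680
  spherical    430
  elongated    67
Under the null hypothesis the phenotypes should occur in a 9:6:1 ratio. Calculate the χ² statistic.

The 9:6:1 ratio has 16 parts, so with N = 1177 the expected counts are:
  disc-shaped: 1177 × 9/16 = 662.0625
  spherical: 1177 × 6/16 = 441.375
  elongated: 1177 × 1/16 = 73.5625
χ² = Σ (O − E)² / E
  disc-shaped: (680 − 662.0625)² / 662.0625 = 0.4860
  spherical: (430 − 441.375)² / 441.375 = 0.2932
  elongated: (67 − 73.5625)² / 73.5625 = 0.5854
χ² = 0.4860 + 0.2932 + 0.5854 = 1.3646 ≈ 1.365

1.365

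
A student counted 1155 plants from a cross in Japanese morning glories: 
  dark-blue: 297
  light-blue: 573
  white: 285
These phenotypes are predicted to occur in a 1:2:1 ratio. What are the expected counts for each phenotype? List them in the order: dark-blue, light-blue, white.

288.75, 577.5, 288.75

Total ratio parts = 4. Expected numbers out of 1155:
  dark-blue: 1155 × 1/4 = 288.75
  light-blue: 1155 × 2/4 = 577.5
  white: 1155 × 1/4 = 288.75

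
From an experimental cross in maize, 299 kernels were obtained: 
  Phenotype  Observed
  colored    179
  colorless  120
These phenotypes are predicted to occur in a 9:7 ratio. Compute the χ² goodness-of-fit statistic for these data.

1.589

Under the 9:7 hypothesis (Σ ratio = 16, N = 299):
  colored: 299 × 9/16 = 168.1875
  colorless: 299 × 7/16 = 130.8125
χ² = Σ (O − E)² / E
  colored: (179 − 168.1875)² / 168.1875 = 0.6951
  colorless: (120 − 130.8125)² / 130.8125 = 0.8937
χ² = 0.6951 + 0.8937 = 1.5888 ≈ 1.589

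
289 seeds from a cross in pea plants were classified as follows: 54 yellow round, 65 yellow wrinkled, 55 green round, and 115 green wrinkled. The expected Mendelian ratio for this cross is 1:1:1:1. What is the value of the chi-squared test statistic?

Total ratio parts = 4. Expected numbers out of 289:
  yellow round: 289 × 1/4 = 72.25
  yellow wrinkled: 289 × 1/4 = 72.25
  green round: 289 × 1/4 = 72.25
  green wrinkled: 289 × 1/4 = 72.25
χ² = Σ (O − E)² / E
  yellow round: (54 − 72.25)² / 72.25 = 4.6099
  yellow wrinkled: (65 − 72.25)² / 72.25 = 0.7275
  green round: (55 − 72.25)² / 72.25 = 4.1185
  green wrinkled: (115 − 72.25)² / 72.25 = 25.2950
χ² = 4.6099 + 0.7275 + 4.1185 + 25.2950 = 34.7509 ≈ 34.751

34.751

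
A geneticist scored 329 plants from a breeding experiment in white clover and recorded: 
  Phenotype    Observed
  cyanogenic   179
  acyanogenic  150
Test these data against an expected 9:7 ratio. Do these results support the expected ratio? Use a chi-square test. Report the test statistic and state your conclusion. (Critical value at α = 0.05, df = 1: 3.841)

Total ratio parts = 16. Expected numbers out of 329:
  cyanogenic: 329 × 9/16 = 185.0625
  acyanogenic: 329 × 7/16 = 143.9375
χ² = Σ (O − E)² / E
  cyanogenic: (179 − 185.0625)² / 185.0625 = 0.1986
  acyanogenic: (150 − 143.9375)² / 143.9375 = 0.2553
χ² = 0.1986 + 0.2553 = 0.4539 ≈ 0.454
Degrees of freedom = 2 − 1 = 1; critical value at α = 0.05 is 3.841.
Since 0.454 < 3.841, we fail to reject the null hypothesis — the data are consistent with the 9:7 ratio.

0.454; consistent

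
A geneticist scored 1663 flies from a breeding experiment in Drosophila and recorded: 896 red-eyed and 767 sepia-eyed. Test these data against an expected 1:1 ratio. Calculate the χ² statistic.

10.007

The 1:1 ratio has 2 parts, so with N = 1663 the expected counts are:
  red-eyed: 1663 × 1/2 = 831.5
  sepia-eyed: 1663 × 1/2 = 831.5
χ² = Σ (O − E)² / E
  red-eyed: (896 − 831.5)² / 831.5 = 5.0033
  sepia-eyed: (767 − 831.5)² / 831.5 = 5.0033
χ² = 5.0033 + 5.0033 = 10.0066 ≈ 10.007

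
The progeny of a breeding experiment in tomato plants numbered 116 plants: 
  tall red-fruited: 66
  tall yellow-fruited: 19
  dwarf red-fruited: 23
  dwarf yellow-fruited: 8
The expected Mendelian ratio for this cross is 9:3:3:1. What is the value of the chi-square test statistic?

The 9:3:3:1 ratio has 16 parts, so with N = 116 the expected counts are:
  tall red-fruited: 116 × 9/16 = 65.25
  tall yellow-fruited: 116 × 3/16 = 21.75
  dwarf red-fruited: 116 × 3/16 = 21.75
  dwarf yellow-fruited: 116 × 1/16 = 7.25
χ² = Σ (O − E)² / E
  tall red-fruited: (66 − 65.25)² / 65.25 = 0.0086
  tall yellow-fruited: (19 − 21.75)² / 21.75 = 0.3477
  dwarf red-fruited: (23 − 21.75)² / 21.75 = 0.0718
  dwarf yellow-fruited: (8 − 7.25)² / 7.25 = 0.0776
χ² = 0.0086 + 0.3477 + 0.0718 + 0.0776 = 0.5057 ≈ 0.506

0.506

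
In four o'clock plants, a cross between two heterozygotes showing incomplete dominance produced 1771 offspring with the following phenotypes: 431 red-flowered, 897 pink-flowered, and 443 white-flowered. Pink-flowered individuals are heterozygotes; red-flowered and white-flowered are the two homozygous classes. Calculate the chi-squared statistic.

0.461

With incomplete dominance, a heterozygote × heterozygote cross gives a 1:2:1 phenotypic ratio.
Under the 1:2:1 hypothesis (Σ ratio = 4, N = 1771):
  red-flowered: 1771 × 1/4 = 442.75
  pink-flowered: 1771 × 2/4 = 885.5
  white-flowered: 1771 × 1/4 = 442.75
χ² = Σ (O − E)² / E
  red-flowered: (431 − 442.75)² / 442.75 = 0.3118
  pink-flowered: (897 − 885.5)² / 885.5 = 0.1494
  white-flowered: (443 − 442.75)² / 442.75 = 0.0001
χ² = 0.3118 + 0.1494 + 0.0001 = 0.4613 ≈ 0.461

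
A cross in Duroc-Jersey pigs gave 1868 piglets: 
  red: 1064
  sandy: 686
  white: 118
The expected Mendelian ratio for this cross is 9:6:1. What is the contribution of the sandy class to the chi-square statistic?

Under the 9:6:1 hypothesis (Σ ratio = 16, N = 1868):
  red: 1868 × 9/16 = 1050.75
  sandy: 1868 × 6/16 = 700.5
  white: 1868 × 1/16 = 116.75
Contribution of sandy: (686 − 700.5)² / 700.5 = 0.3001

0.300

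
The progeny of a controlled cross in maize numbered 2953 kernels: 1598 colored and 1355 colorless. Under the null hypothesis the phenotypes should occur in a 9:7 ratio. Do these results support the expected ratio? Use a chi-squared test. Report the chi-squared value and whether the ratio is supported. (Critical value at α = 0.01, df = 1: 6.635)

5.472; consistent

Expected counts for N = 2953 under a 9:7 ratio (total parts = 16):
  colored: 2953 × 9/16 = 1661.0625
  colorless: 2953 × 7/16 = 1291.9375
χ² = Σ (O − E)² / E
  colored: (1598 − 1661.0625)² / 1661.0625 = 2.3942
  colorless: (1355 − 1291.9375)² / 1291.9375 = 3.0782
χ² = 2.3942 + 3.0782 = 5.4724 ≈ 5.472
Degrees of freedom = 2 − 1 = 1; critical value at α = 0.01 is 6.635.
Since 5.472 < 6.635, we fail to reject the null hypothesis — the data are consistent with the 9:7 ratio.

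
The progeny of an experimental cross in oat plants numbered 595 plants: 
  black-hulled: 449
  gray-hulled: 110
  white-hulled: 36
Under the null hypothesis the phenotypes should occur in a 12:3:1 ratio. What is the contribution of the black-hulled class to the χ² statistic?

Under the 12:3:1 hypothesis (Σ ratio = 16, N = 595):
  black-hulled: 595 × 12/16 = 446.25
  gray-hulled: 595 × 3/16 = 111.5625
  white-hulled: 595 × 1/16 = 37.1875
Contribution of black-hulled: (449 − 446.25)² / 446.25 = 0.0169

0.017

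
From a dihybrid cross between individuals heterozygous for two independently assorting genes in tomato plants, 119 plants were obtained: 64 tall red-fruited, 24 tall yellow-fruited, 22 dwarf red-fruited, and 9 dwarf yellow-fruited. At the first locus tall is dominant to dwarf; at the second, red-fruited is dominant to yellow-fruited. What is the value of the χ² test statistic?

0.589

A dihybrid F₂ with independent assortment and complete dominance at both loci gives a 9:3:3:1 phenotypic ratio.
Under the 9:3:3:1 hypothesis (Σ ratio = 16, N = 119):
  tall red-fruited: 119 × 9/16 = 66.9375
  tall yellow-fruited: 119 × 3/16 = 22.3125
  dwarf red-fruited: 119 × 3/16 = 22.3125
  dwarf yellow-fruited: 119 × 1/16 = 7.4375
χ² = Σ (O − E)² / E
  tall red-fruited: (64 − 66.9375)² / 66.9375 = 0.1289
  tall yellow-fruited: (24 − 22.3125)² / 22.3125 = 0.1276
  dwarf red-fruited: (22 − 22.3125)² / 22.3125 = 0.0044
  dwarf yellow-fruited: (9 − 7.4375)² / 7.4375 = 0.3283
χ² = 0.1289 + 0.1276 + 0.0044 + 0.3283 = 0.5892 ≈ 0.589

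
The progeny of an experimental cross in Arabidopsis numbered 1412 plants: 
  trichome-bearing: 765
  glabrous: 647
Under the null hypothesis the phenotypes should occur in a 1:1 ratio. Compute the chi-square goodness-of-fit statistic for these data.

9.861

Expected counts for N = 1412 under a 1:1 ratio (total parts = 2):
  trichome-bearing: 1412 × 1/2 = 706
  glabrous: 1412 × 1/2 = 706
χ² = Σ (O − E)² / E
  trichome-bearing: (765 − 706)² / 706 = 4.9306
  glabrous: (647 − 706)² / 706 = 4.9306
χ² = 4.9306 + 4.9306 = 9.8612 ≈ 9.861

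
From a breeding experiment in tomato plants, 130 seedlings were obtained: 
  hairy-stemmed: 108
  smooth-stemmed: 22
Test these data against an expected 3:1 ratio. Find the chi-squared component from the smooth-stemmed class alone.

3.392

Expected counts for N = 130 under a 3:1 ratio (total parts = 4):
  hairy-stemmed: 130 × 3/4 = 97.5
  smooth-stemmed: 130 × 1/4 = 32.5
Contribution of smooth-stemmed: (22 − 32.5)² / 32.5 = 3.3923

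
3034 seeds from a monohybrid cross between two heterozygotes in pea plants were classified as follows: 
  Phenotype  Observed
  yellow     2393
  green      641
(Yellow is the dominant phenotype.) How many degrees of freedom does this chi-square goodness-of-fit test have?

For a monohybrid cross between heterozygotes with complete dominance, the expected phenotypic ratio is 3:1.
A goodness-of-fit test with 2 phenotype classes has df = 2 − 1 = 1.

1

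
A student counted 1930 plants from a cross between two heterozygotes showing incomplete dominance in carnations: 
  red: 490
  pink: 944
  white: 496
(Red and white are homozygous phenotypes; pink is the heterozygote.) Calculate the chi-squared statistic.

With incomplete dominance, a heterozygote × heterozygote cross gives a 1:2:1 phenotypic ratio.
The 1:2:1 ratio has 4 parts, so with N = 1930 the expected counts are:
  red: 1930 × 1/4 = 482.5
  pink: 1930 × 2/4 = 965
  white: 1930 × 1/4 = 482.5
χ² = Σ (O − E)² / E
  red: (490 − 482.5)² / 482.5 = 0.1166
  pink: (944 − 965)² / 965 = 0.4570
  white: (496 − 482.5)² / 482.5 = 0.3777
χ² = 0.1166 + 0.4570 + 0.3777 = 0.9513 ≈ 0.951

0.951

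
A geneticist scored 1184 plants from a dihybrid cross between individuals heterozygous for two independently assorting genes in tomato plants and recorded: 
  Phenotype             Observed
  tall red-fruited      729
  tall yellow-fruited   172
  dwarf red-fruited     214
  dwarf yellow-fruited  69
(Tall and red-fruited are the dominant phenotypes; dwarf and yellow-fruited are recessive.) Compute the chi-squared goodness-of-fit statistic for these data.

17.847

A dihybrid F₂ with independent assortment and complete dominance at both loci gives a 9:3:3:1 phenotypic ratio.
Total ratio parts = 16. Expected numbers out of 1184:
  tall red-fruited: 1184 × 9/16 = 666
  tall yellow-fruited: 1184 × 3/16 = 222
  dwarf red-fruited: 1184 × 3/16 = 222
  dwarf yellow-fruited: 1184 × 1/16 = 74
χ² = Σ (O − E)² / E
  tall red-fruited: (729 − 666)² / 666 = 5.9595
  tall yellow-fruited: (172 − 222)² / 222 = 11.2613
  dwarf red-fruited: (214 − 222)² / 222 = 0.2883
  dwarf yellow-fruited: (69 − 74)² / 74 = 0.3378
χ² = 5.9595 + 11.2613 + 0.2883 + 0.3378 = 17.8469 ≈ 17.847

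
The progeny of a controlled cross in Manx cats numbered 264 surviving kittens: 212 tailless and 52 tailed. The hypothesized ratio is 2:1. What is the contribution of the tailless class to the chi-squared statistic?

7.364

Under the 2:1 hypothesis (Σ ratio = 3, N = 264):
  tailless: 264 × 2/3 = 176
  tailed: 264 × 1/3 = 88
Contribution of tailless: (212 − 176)² / 176 = 7.3636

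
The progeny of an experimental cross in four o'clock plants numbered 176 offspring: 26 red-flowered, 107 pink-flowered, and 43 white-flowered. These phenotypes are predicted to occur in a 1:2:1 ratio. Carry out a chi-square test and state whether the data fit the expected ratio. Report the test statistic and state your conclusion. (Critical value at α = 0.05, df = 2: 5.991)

Under the 1:2:1 hypothesis (Σ ratio = 4, N = 176):
  red-flowered: 176 × 1/4 = 44
  pink-flowered: 176 × 2/4 = 88
  white-flowered: 176 × 1/4 = 44
χ² = Σ (O − E)² / E
  red-flowered: (26 − 44)² / 44 = 7.3636
  pink-flowered: (107 − 88)² / 88 = 4.1023
  white-flowered: (43 − 44)² / 44 = 0.0227
χ² = 7.3636 + 4.1023 + 0.0227 = 11.4886 ≈ 11.489
Degrees of freedom = 3 − 1 = 2; critical value at α = 0.05 is 5.991.
Since 11.489 > 5.991, we reject the null hypothesis — the data do not fit the 1:2:1 ratio.

11.489; not consistent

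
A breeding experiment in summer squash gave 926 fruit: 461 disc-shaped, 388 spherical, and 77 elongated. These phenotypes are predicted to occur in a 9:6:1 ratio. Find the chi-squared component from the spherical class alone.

Under the 9:6:1 hypothesis (Σ ratio = 16, N = 926):
  disc-shaped: 926 × 9/16 = 520.875
  spherical: 926 × 6/16 = 347.25
  elongated: 926 × 1/16 = 57.875
Contribution of spherical: (388 − 347.25)² / 347.25 = 4.7820

4.782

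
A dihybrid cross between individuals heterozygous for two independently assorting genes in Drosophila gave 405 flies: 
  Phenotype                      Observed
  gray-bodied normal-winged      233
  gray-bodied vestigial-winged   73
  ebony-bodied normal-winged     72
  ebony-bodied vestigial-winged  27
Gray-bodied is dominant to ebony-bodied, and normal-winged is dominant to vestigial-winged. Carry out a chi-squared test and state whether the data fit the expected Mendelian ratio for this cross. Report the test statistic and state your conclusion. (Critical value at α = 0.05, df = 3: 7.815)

A dihybrid F₂ with independent assortment and complete dominance at both loci gives a 9:3:3:1 phenotypic ratio.
Expected counts for N = 405 under a 9:3:3:1 ratio (total parts = 16):
  gray-bodied normal-winged: 405 × 9/16 = 227.8125
  gray-bodied vestigial-winged: 405 × 3/16 = 75.9375
  ebony-bodied normal-winged: 405 × 3/16 = 75.9375
  ebony-bodied vestigial-winged: 405 × 1/16 = 25.3125
χ² = Σ (O − E)² / E
  gray-bodied normal-winged: (233 − 227.8125)² / 227.8125 = 0.1181
  gray-bodied vestigial-winged: (73 − 75.9375)² / 75.9375 = 0.1136
  ebony-bodied normal-winged: (72 − 75.9375)² / 75.9375 = 0.2042
  ebony-bodied vestigial-winged: (27 − 25.3125)² / 25.3125 = 0.1125
χ² = 0.1181 + 0.1136 + 0.2042 + 0.1125 = 0.5484 ≈ 0.548
Degrees of freedom = 4 − 1 = 3; critical value at α = 0.05 is 7.815.
Since 0.548 < 7.815, we fail to reject the null hypothesis — the data are consistent with the 9:3:3:1 ratio.

0.548; consistent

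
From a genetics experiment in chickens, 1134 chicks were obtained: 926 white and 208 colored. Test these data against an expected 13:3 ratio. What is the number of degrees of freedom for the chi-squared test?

A goodness-of-fit test with 2 phenotype classes has df = 2 − 1 = 1.

1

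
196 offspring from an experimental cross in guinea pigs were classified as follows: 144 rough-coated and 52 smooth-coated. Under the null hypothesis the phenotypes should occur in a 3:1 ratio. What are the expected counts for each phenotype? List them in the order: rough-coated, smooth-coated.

147, 49

Total ratio parts = 4. Expected numbers out of 196:
  rough-coated: 196 × 3/4 = 147
  smooth-coated: 196 × 1/4 = 49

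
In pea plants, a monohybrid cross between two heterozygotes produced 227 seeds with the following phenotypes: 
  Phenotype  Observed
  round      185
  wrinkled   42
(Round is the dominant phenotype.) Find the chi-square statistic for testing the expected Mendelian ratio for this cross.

5.112

For a monohybrid cross between heterozygotes with complete dominance, the expected phenotypic ratio is 3:1.
Expected counts for N = 227 under a 3:1 ratio (total parts = 4):
  round: 227 × 3/4 = 170.25
  wrinkled: 227 × 1/4 = 56.75
χ² = Σ (O − E)² / E
  round: (185 − 170.25)² / 170.25 = 1.2779
  wrinkled: (42 − 56.75)² / 56.75 = 3.8337
χ² = 1.2779 + 3.8337 = 5.1116 ≈ 5.112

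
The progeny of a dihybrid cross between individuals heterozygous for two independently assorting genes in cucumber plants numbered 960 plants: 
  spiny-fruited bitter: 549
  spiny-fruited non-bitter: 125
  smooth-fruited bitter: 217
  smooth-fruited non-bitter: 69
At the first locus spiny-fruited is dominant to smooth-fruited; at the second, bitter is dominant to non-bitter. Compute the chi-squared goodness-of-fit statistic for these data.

A dihybrid F₂ with independent assortment and complete dominance at both loci gives a 9:3:3:1 phenotypic ratio.
Expected counts for N = 960 under a 9:3:3:1 ratio (total parts = 16):
  spiny-fruited bitter: 960 × 9/16 = 540
  spiny-fruited non-bitter: 960 × 3/16 = 180
  smooth-fruited bitter: 960 × 3/16 = 180
  smooth-fruited non-bitter: 960 × 1/16 = 60
χ² = Σ (O − E)² / E
  spiny-fruited bitter: (549 − 540)² / 540 = 0.1500
  spiny-fruited non-bitter: (125 − 180)² / 180 = 16.8056
  smooth-fruited bitter: (217 − 180)² / 180 = 7.6056
  smooth-fruited non-bitter: (69 − 60)² / 60 = 1.3500
χ² = 0.1500 + 16.8056 + 7.6056 + 1.3500 = 25.9112 ≈ 25.911

25.911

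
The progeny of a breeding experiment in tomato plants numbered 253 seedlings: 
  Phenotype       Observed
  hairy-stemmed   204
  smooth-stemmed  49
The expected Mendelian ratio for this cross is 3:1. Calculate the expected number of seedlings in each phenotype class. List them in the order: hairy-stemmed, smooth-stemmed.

Expected counts for N = 253 under a 3:1 ratio (total parts = 4):
  hairy-stemmed: 253 × 3/4 = 189.75
  smooth-stemmed: 253 × 1/4 = 63.25

189.75, 63.25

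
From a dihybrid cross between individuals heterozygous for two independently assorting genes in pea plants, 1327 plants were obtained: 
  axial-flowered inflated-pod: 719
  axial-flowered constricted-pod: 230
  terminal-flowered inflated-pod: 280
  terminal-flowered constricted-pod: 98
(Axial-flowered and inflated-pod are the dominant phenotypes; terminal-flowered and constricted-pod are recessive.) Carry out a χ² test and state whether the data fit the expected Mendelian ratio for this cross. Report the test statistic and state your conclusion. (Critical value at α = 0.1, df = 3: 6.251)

A dihybrid F₂ with independent assortment and complete dominance at both loci gives a 9:3:3:1 phenotypic ratio.
Total ratio parts = 16. Expected numbers out of 1327:
  axial-flowered inflated-pod: 1327 × 9/16 = 746.4375
  axial-flowered constricted-pod: 1327 × 3/16 = 248.8125
  terminal-flowered inflated-pod: 1327 × 3/16 = 248.8125
  terminal-flowered constricted-pod: 1327 × 1/16 = 82.9375
χ² = Σ (O − E)² / E
  axial-flowered inflated-pod: (719 − 746.4375)² / 746.4375 = 1.0085
  axial-flowered constricted-pod: (230 − 248.8125)² / 248.8125 = 1.4224
  terminal-flowered inflated-pod: (280 − 248.8125)² / 248.8125 = 3.9092
  terminal-flowered constricted-pod: (98 − 82.9375)² / 82.9375 = 2.7355
χ² = 1.0085 + 1.4224 + 3.9092 + 2.7355 = 9.0756 ≈ 9.076
Degrees of freedom = 4 − 1 = 3; critical value at α = 0.1 is 6.251.
Since 9.076 > 6.251, we reject the null hypothesis — the data do not fit the 9:3:3:1 ratio.

9.076; not consistent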